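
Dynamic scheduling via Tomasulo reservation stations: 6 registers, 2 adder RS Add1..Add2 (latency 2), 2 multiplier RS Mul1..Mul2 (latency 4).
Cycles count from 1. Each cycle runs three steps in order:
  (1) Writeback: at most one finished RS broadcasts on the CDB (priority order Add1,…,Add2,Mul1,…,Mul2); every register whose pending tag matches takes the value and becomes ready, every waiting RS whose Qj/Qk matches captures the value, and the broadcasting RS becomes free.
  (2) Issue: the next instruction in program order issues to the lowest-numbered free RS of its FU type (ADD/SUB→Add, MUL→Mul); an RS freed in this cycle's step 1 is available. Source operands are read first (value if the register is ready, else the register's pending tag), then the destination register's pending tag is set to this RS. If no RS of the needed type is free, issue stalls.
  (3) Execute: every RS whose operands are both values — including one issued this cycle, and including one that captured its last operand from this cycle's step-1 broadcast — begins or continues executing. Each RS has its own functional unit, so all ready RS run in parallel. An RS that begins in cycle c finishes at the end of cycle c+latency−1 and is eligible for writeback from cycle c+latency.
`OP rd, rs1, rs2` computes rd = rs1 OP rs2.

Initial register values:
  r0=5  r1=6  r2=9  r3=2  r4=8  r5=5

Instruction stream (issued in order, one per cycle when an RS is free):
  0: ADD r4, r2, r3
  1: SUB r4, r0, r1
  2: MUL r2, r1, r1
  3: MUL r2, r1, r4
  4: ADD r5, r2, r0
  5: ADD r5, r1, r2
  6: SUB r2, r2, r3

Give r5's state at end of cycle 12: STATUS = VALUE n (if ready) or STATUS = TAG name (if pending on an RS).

STATUS = VALUE 0

c1: issue ADD r4<-Add1 | r0:5,r1:6,r2:9,r3:2,r4:Add1,r5:5
c2: issue SUB r4<-Add2 | r0:5,r1:6,r2:9,r3:2,r4:Add2,r5:5
c3: CDB Add1=11; issue MUL r2<-Mul1 | r0:5,r1:6,r2:Mul1,r3:2,r4:Add2,r5:5
c4: CDB Add2=-1; issue MUL r2<-Mul2 | r0:5,r1:6,r2:Mul2,r3:2,r4:-1,r5:5
c5: issue ADD r5<-Add1 | r0:5,r1:6,r2:Mul2,r3:2,r4:-1,r5:Add1
c6: issue ADD r5<-Add2 | r0:5,r1:6,r2:Mul2,r3:2,r4:-1,r5:Add2
c7: CDB Mul1=36; stall | r0:5,r1:6,r2:Mul2,r3:2,r4:-1,r5:Add2
c8: CDB Mul2=-6; stall | r0:5,r1:6,r2:-6,r3:2,r4:-1,r5:Add2
c9: stall | r0:5,r1:6,r2:-6,r3:2,r4:-1,r5:Add2
c10: CDB Add1=-1; issue SUB r2<-Add1 | r0:5,r1:6,r2:Add1,r3:2,r4:-1,r5:Add2
c11: CDB Add2=0 | r0:5,r1:6,r2:Add1,r3:2,r4:-1,r5:0
c12: CDB Add1=-8 | r0:5,r1:6,r2:-8,r3:2,r4:-1,r5:0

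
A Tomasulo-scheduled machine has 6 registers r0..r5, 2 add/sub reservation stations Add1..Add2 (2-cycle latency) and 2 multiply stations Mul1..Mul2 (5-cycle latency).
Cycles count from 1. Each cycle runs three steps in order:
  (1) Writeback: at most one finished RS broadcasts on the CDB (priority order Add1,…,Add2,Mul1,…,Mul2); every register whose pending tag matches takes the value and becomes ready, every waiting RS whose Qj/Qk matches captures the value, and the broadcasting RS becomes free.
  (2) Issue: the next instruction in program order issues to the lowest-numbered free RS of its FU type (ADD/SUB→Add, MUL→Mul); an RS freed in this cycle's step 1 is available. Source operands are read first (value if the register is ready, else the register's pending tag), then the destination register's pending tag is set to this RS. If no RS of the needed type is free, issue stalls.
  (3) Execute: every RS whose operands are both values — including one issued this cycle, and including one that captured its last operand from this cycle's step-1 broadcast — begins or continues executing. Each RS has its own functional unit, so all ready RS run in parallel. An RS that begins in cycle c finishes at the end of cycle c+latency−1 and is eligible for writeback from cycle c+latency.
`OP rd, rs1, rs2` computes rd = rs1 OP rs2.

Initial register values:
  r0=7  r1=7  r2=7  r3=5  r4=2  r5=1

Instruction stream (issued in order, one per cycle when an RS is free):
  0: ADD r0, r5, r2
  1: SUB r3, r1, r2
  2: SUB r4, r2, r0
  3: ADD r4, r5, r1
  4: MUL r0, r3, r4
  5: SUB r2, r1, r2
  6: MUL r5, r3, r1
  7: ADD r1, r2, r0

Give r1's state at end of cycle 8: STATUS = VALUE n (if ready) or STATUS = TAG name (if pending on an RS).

c1: issue ADD r0<-Add1 | r0:Add1,r1:7,r2:7,r3:5,r4:2,r5:1
c2: issue SUB r3<-Add2 | r0:Add1,r1:7,r2:7,r3:Add2,r4:2,r5:1
c3: CDB Add1=8; issue SUB r4<-Add1 | r0:8,r1:7,r2:7,r3:Add2,r4:Add1,r5:1
c4: CDB Add2=0; issue ADD r4<-Add2 | r0:8,r1:7,r2:7,r3:0,r4:Add2,r5:1
c5: CDB Add1=-1; issue MUL r0<-Mul1 | r0:Mul1,r1:7,r2:7,r3:0,r4:Add2,r5:1
c6: CDB Add2=8; issue SUB r2<-Add1 | r0:Mul1,r1:7,r2:Add1,r3:0,r4:8,r5:1
c7: issue MUL r5<-Mul2 | r0:Mul1,r1:7,r2:Add1,r3:0,r4:8,r5:Mul2
c8: CDB Add1=0; issue ADD r1<-Add1 | r0:Mul1,r1:Add1,r2:0,r3:0,r4:8,r5:Mul2

STATUS = TAG Add1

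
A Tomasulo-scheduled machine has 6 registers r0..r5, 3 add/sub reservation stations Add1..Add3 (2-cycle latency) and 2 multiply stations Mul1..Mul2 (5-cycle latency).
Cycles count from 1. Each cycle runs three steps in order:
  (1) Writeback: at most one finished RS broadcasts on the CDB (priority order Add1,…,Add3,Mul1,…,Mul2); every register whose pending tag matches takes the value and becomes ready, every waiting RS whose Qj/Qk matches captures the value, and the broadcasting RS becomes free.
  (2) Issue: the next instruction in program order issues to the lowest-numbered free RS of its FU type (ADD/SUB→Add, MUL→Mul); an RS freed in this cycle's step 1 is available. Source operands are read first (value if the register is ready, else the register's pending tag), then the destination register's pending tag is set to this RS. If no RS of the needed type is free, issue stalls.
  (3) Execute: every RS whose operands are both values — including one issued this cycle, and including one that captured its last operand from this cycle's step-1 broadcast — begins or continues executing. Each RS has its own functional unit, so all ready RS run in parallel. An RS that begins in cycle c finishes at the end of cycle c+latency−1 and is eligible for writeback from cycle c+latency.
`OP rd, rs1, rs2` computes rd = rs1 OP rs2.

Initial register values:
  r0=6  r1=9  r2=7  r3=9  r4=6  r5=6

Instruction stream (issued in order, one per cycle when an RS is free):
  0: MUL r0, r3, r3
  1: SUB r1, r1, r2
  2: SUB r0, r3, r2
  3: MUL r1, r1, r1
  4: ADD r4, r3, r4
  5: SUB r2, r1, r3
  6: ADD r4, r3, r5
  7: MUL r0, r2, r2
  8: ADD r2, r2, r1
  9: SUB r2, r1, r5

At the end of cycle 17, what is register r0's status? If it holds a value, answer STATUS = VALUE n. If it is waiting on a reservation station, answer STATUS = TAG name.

cycle 1: issue MUL r0<-Mul1 // r0:Mul1,r1:9,r2:7,r3:9,r4:6,r5:6
cycle 2: issue SUB r1<-Add1 // r0:Mul1,r1:Add1,r2:7,r3:9,r4:6,r5:6
cycle 3: issue SUB r0<-Add2 // r0:Add2,r1:Add1,r2:7,r3:9,r4:6,r5:6
cycle 4: CDB Add1=2; issue MUL r1<-Mul2 // r0:Add2,r1:Mul2,r2:7,r3:9,r4:6,r5:6
cycle 5: CDB Add2=2; issue ADD r4<-Add1 // r0:2,r1:Mul2,r2:7,r3:9,r4:Add1,r5:6
cycle 6: CDB Mul1=81; issue SUB r2<-Add2 // r0:2,r1:Mul2,r2:Add2,r3:9,r4:Add1,r5:6
cycle 7: CDB Add1=15; issue ADD r4<-Add1 // r0:2,r1:Mul2,r2:Add2,r3:9,r4:Add1,r5:6
cycle 8: issue MUL r0<-Mul1 // r0:Mul1,r1:Mul2,r2:Add2,r3:9,r4:Add1,r5:6
cycle 9: CDB Add1=15; issue ADD r2<-Add1 // r0:Mul1,r1:Mul2,r2:Add1,r3:9,r4:15,r5:6
cycle 10: CDB Mul2=4; issue SUB r2<-Add3 // r0:Mul1,r1:4,r2:Add3,r3:9,r4:15,r5:6
cycle 11: - // r0:Mul1,r1:4,r2:Add3,r3:9,r4:15,r5:6
cycle 12: CDB Add2=-5 // r0:Mul1,r1:4,r2:Add3,r3:9,r4:15,r5:6
cycle 13: CDB Add3=-2 // r0:Mul1,r1:4,r2:-2,r3:9,r4:15,r5:6
cycle 14: CDB Add1=-1 // r0:Mul1,r1:4,r2:-2,r3:9,r4:15,r5:6
cycle 15: - // r0:Mul1,r1:4,r2:-2,r3:9,r4:15,r5:6
cycle 16: - // r0:Mul1,r1:4,r2:-2,r3:9,r4:15,r5:6
cycle 17: CDB Mul1=25 // r0:25,r1:4,r2:-2,r3:9,r4:15,r5:6

STATUS = VALUE 25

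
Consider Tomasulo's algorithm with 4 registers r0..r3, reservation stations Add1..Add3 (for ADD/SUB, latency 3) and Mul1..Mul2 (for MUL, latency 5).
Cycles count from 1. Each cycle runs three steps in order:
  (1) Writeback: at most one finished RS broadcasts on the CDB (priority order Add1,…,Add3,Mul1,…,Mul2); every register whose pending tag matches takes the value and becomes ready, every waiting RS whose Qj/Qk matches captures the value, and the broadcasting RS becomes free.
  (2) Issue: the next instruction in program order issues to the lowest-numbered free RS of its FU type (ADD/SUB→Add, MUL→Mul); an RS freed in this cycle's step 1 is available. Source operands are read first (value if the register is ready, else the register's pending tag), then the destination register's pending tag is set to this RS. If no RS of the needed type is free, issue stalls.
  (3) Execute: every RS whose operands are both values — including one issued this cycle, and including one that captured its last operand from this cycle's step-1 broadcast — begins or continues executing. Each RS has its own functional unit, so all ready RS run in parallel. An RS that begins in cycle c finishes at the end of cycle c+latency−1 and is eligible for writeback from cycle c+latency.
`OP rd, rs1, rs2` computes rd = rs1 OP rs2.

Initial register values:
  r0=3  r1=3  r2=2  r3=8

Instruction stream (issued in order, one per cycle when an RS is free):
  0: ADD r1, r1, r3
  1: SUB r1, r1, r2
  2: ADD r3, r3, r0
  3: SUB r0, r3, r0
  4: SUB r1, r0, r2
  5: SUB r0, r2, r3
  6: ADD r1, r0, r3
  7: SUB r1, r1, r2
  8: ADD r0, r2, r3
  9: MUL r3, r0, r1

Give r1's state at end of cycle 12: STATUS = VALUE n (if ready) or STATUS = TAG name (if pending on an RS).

STATUS = TAG Add2

  c1: issue ADD r1<-Add1  regs: r0:3,r1:Add1,r2:2,r3:8
  c2: issue SUB r1<-Add2  regs: r0:3,r1:Add2,r2:2,r3:8
  c3: issue ADD r3<-Add3  regs: r0:3,r1:Add2,r2:2,r3:Add3
  c4: CDB Add1=11; issue SUB r0<-Add1  regs: r0:Add1,r1:Add2,r2:2,r3:Add3
  c5: stall  regs: r0:Add1,r1:Add2,r2:2,r3:Add3
  c6: CDB Add3=11; issue SUB r1<-Add3  regs: r0:Add1,r1:Add3,r2:2,r3:11
  c7: CDB Add2=9; issue SUB r0<-Add2  regs: r0:Add2,r1:Add3,r2:2,r3:11
  c8: stall  regs: r0:Add2,r1:Add3,r2:2,r3:11
  c9: CDB Add1=8; issue ADD r1<-Add1  regs: r0:Add2,r1:Add1,r2:2,r3:11
  c10: CDB Add2=-9; issue SUB r1<-Add2  regs: r0:-9,r1:Add2,r2:2,r3:11
  c11: stall  regs: r0:-9,r1:Add2,r2:2,r3:11
  c12: CDB Add3=6; issue ADD r0<-Add3  regs: r0:Add3,r1:Add2,r2:2,r3:11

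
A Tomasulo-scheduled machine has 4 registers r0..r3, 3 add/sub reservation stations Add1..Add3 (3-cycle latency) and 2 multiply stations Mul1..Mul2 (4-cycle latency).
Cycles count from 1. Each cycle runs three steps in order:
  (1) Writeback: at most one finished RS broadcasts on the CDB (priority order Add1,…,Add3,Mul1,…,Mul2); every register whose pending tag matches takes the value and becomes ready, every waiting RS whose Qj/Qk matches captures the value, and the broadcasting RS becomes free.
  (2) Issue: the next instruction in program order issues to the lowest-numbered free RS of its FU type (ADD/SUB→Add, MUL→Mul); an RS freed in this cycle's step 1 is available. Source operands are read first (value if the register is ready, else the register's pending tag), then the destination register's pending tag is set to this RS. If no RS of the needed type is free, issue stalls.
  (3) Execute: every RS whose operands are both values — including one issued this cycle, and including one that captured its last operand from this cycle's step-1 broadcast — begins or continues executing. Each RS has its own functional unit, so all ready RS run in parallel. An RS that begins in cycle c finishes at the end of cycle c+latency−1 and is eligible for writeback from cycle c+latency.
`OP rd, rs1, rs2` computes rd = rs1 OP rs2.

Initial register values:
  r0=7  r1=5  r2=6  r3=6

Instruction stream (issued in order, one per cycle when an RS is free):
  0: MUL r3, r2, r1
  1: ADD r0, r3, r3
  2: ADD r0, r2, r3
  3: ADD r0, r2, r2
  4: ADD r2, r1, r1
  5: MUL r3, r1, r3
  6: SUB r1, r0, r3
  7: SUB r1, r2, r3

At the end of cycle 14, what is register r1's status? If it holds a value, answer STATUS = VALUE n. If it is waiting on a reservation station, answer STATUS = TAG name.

STATUS = TAG Add2

  c1: issue MUL r3<-Mul1  regs: r0:7,r1:5,r2:6,r3:Mul1
  c2: issue ADD r0<-Add1  regs: r0:Add1,r1:5,r2:6,r3:Mul1
  c3: issue ADD r0<-Add2  regs: r0:Add2,r1:5,r2:6,r3:Mul1
  c4: issue ADD r0<-Add3  regs: r0:Add3,r1:5,r2:6,r3:Mul1
  c5: CDB Mul1=30; stall  regs: r0:Add3,r1:5,r2:6,r3:30
  c6: stall  regs: r0:Add3,r1:5,r2:6,r3:30
  c7: CDB Add3=12; issue ADD r2<-Add3  regs: r0:12,r1:5,r2:Add3,r3:30
  c8: CDB Add1=60; issue MUL r3<-Mul1  regs: r0:12,r1:5,r2:Add3,r3:Mul1
  c9: CDB Add2=36; issue SUB r1<-Add1  regs: r0:12,r1:Add1,r2:Add3,r3:Mul1
  c10: CDB Add3=10; issue SUB r1<-Add2  regs: r0:12,r1:Add2,r2:10,r3:Mul1
  c11: -  regs: r0:12,r1:Add2,r2:10,r3:Mul1
  c12: CDB Mul1=150  regs: r0:12,r1:Add2,r2:10,r3:150
  c13: -  regs: r0:12,r1:Add2,r2:10,r3:150
  c14: -  regs: r0:12,r1:Add2,r2:10,r3:150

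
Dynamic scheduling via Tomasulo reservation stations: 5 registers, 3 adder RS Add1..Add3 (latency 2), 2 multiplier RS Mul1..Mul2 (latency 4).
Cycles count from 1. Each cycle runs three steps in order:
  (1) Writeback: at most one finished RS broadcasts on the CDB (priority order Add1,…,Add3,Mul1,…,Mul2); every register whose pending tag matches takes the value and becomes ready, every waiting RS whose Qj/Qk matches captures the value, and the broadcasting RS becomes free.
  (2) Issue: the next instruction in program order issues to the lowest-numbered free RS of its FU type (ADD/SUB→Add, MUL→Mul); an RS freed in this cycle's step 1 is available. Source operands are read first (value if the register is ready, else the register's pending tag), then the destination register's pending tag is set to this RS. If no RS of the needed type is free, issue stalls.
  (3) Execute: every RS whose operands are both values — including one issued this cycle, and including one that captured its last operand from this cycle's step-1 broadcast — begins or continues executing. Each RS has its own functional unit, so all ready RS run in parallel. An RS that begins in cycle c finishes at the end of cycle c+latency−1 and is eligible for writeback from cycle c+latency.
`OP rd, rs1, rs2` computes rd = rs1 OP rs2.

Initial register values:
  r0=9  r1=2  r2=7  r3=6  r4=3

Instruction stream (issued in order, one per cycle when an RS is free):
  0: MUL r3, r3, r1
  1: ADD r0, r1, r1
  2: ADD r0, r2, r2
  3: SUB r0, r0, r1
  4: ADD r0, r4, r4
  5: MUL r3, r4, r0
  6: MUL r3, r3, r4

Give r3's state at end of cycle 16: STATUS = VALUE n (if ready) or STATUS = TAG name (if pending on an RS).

STATUS = VALUE 54

c1: issue MUL r3<-Mul1 | r0:9,r1:2,r2:7,r3:Mul1,r4:3
c2: issue ADD r0<-Add1 | r0:Add1,r1:2,r2:7,r3:Mul1,r4:3
c3: issue ADD r0<-Add2 | r0:Add2,r1:2,r2:7,r3:Mul1,r4:3
c4: CDB Add1=4; issue SUB r0<-Add1 | r0:Add1,r1:2,r2:7,r3:Mul1,r4:3
c5: CDB Add2=14; issue ADD r0<-Add2 | r0:Add2,r1:2,r2:7,r3:Mul1,r4:3
c6: CDB Mul1=12; issue MUL r3<-Mul1 | r0:Add2,r1:2,r2:7,r3:Mul1,r4:3
c7: CDB Add1=12; issue MUL r3<-Mul2 | r0:Add2,r1:2,r2:7,r3:Mul2,r4:3
c8: CDB Add2=6 | r0:6,r1:2,r2:7,r3:Mul2,r4:3
c9: - | r0:6,r1:2,r2:7,r3:Mul2,r4:3
c10: - | r0:6,r1:2,r2:7,r3:Mul2,r4:3
c11: - | r0:6,r1:2,r2:7,r3:Mul2,r4:3
c12: CDB Mul1=18 | r0:6,r1:2,r2:7,r3:Mul2,r4:3
c13: - | r0:6,r1:2,r2:7,r3:Mul2,r4:3
c14: - | r0:6,r1:2,r2:7,r3:Mul2,r4:3
c15: - | r0:6,r1:2,r2:7,r3:Mul2,r4:3
c16: CDB Mul2=54 | r0:6,r1:2,r2:7,r3:54,r4:3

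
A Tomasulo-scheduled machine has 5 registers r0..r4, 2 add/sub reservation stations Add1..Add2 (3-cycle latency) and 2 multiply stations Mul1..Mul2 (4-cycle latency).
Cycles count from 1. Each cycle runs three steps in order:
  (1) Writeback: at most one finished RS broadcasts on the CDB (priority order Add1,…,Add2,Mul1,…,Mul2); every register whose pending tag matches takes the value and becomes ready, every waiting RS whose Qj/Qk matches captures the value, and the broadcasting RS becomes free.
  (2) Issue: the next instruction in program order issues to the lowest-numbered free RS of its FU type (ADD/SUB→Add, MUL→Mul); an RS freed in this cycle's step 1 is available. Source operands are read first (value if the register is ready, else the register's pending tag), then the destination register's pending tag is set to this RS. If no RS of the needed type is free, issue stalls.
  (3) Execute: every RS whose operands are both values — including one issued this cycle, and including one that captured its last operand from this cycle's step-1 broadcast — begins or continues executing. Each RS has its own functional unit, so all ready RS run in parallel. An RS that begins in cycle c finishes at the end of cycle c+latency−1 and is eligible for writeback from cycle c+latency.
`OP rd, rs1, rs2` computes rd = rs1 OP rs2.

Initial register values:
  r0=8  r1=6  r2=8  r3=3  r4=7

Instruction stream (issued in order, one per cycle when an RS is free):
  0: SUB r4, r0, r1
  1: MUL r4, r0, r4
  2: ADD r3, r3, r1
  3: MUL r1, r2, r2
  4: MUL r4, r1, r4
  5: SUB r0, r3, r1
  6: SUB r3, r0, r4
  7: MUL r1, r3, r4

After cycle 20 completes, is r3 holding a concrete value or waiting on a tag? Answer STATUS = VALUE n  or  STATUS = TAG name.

cycle 1: issue SUB r4<-Add1 // r0:8,r1:6,r2:8,r3:3,r4:Add1
cycle 2: issue MUL r4<-Mul1 // r0:8,r1:6,r2:8,r3:3,r4:Mul1
cycle 3: issue ADD r3<-Add2 // r0:8,r1:6,r2:8,r3:Add2,r4:Mul1
cycle 4: CDB Add1=2; issue MUL r1<-Mul2 // r0:8,r1:Mul2,r2:8,r3:Add2,r4:Mul1
cycle 5: stall // r0:8,r1:Mul2,r2:8,r3:Add2,r4:Mul1
cycle 6: CDB Add2=9; stall // r0:8,r1:Mul2,r2:8,r3:9,r4:Mul1
cycle 7: stall // r0:8,r1:Mul2,r2:8,r3:9,r4:Mul1
cycle 8: CDB Mul1=16; issue MUL r4<-Mul1 // r0:8,r1:Mul2,r2:8,r3:9,r4:Mul1
cycle 9: CDB Mul2=64; issue SUB r0<-Add1 // r0:Add1,r1:64,r2:8,r3:9,r4:Mul1
cycle 10: issue SUB r3<-Add2 // r0:Add1,r1:64,r2:8,r3:Add2,r4:Mul1
cycle 11: issue MUL r1<-Mul2 // r0:Add1,r1:Mul2,r2:8,r3:Add2,r4:Mul1
cycle 12: CDB Add1=-55 // r0:-55,r1:Mul2,r2:8,r3:Add2,r4:Mul1
cycle 13: CDB Mul1=1024 // r0:-55,r1:Mul2,r2:8,r3:Add2,r4:1024
cycle 14: - // r0:-55,r1:Mul2,r2:8,r3:Add2,r4:1024
cycle 15: - // r0:-55,r1:Mul2,r2:8,r3:Add2,r4:1024
cycle 16: CDB Add2=-1079 // r0:-55,r1:Mul2,r2:8,r3:-1079,r4:1024
cycle 17: - // r0:-55,r1:Mul2,r2:8,r3:-1079,r4:1024
cycle 18: - // r0:-55,r1:Mul2,r2:8,r3:-1079,r4:1024
cycle 19: - // r0:-55,r1:Mul2,r2:8,r3:-1079,r4:1024
cycle 20: CDB Mul2=-1104896 // r0:-55,r1:-1104896,r2:8,r3:-1079,r4:1024

STATUS = VALUE -1079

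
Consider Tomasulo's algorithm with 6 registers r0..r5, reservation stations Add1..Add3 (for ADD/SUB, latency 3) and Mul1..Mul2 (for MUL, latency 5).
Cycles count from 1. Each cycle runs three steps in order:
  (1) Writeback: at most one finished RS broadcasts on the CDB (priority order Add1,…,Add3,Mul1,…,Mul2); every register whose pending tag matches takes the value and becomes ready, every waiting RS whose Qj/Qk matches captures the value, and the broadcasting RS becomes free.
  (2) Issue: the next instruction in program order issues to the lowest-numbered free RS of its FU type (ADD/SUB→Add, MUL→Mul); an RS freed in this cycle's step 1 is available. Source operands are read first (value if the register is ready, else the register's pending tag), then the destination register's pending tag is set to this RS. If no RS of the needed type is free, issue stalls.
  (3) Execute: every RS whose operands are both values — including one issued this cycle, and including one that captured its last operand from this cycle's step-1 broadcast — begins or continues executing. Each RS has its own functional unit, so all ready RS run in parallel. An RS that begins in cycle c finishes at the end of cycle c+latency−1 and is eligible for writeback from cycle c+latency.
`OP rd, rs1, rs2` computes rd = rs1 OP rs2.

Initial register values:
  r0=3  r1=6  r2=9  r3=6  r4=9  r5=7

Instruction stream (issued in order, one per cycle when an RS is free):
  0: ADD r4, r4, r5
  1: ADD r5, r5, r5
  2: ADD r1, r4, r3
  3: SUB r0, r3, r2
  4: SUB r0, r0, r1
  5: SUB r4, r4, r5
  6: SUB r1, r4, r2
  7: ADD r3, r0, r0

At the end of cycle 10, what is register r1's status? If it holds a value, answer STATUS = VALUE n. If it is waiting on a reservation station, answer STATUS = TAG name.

STATUS = TAG Add3

c1: issue ADD r4<-Add1 | r0:3,r1:6,r2:9,r3:6,r4:Add1,r5:7
c2: issue ADD r5<-Add2 | r0:3,r1:6,r2:9,r3:6,r4:Add1,r5:Add2
c3: issue ADD r1<-Add3 | r0:3,r1:Add3,r2:9,r3:6,r4:Add1,r5:Add2
c4: CDB Add1=16; issue SUB r0<-Add1 | r0:Add1,r1:Add3,r2:9,r3:6,r4:16,r5:Add2
c5: CDB Add2=14; issue SUB r0<-Add2 | r0:Add2,r1:Add3,r2:9,r3:6,r4:16,r5:14
c6: stall | r0:Add2,r1:Add3,r2:9,r3:6,r4:16,r5:14
c7: CDB Add1=-3; issue SUB r4<-Add1 | r0:Add2,r1:Add3,r2:9,r3:6,r4:Add1,r5:14
c8: CDB Add3=22; issue SUB r1<-Add3 | r0:Add2,r1:Add3,r2:9,r3:6,r4:Add1,r5:14
c9: stall | r0:Add2,r1:Add3,r2:9,r3:6,r4:Add1,r5:14
c10: CDB Add1=2; issue ADD r3<-Add1 | r0:Add2,r1:Add3,r2:9,r3:Add1,r4:2,r5:14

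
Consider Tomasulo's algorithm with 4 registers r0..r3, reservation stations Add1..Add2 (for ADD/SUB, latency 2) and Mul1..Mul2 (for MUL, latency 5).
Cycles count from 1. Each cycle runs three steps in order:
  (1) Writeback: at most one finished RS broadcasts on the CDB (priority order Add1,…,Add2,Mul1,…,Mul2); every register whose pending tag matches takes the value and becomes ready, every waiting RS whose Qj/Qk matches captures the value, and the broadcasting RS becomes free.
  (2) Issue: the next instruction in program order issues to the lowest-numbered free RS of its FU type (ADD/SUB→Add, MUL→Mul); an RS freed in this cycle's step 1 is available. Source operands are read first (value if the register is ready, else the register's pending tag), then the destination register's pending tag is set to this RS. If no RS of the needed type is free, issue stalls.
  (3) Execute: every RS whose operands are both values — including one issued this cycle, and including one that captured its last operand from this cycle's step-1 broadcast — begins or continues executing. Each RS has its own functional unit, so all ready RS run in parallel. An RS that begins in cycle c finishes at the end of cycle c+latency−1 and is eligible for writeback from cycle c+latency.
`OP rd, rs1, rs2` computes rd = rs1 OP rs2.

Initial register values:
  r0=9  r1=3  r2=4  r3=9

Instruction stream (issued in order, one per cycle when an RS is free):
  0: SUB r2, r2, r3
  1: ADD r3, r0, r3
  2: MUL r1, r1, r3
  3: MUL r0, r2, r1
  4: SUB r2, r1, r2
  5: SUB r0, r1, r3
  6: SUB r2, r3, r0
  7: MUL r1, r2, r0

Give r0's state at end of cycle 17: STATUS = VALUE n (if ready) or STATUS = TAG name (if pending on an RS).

STATUS = VALUE 36

cycle 1: issue SUB r2<-Add1 // r0:9,r1:3,r2:Add1,r3:9
cycle 2: issue ADD r3<-Add2 // r0:9,r1:3,r2:Add1,r3:Add2
cycle 3: CDB Add1=-5; issue MUL r1<-Mul1 // r0:9,r1:Mul1,r2:-5,r3:Add2
cycle 4: CDB Add2=18; issue MUL r0<-Mul2 // r0:Mul2,r1:Mul1,r2:-5,r3:18
cycle 5: issue SUB r2<-Add1 // r0:Mul2,r1:Mul1,r2:Add1,r3:18
cycle 6: issue SUB r0<-Add2 // r0:Add2,r1:Mul1,r2:Add1,r3:18
cycle 7: stall // r0:Add2,r1:Mul1,r2:Add1,r3:18
cycle 8: stall // r0:Add2,r1:Mul1,r2:Add1,r3:18
cycle 9: CDB Mul1=54; stall // r0:Add2,r1:54,r2:Add1,r3:18
cycle 10: stall // r0:Add2,r1:54,r2:Add1,r3:18
cycle 11: CDB Add1=59; issue SUB r2<-Add1 // r0:Add2,r1:54,r2:Add1,r3:18
cycle 12: CDB Add2=36; issue MUL r1<-Mul1 // r0:36,r1:Mul1,r2:Add1,r3:18
cycle 13: - // r0:36,r1:Mul1,r2:Add1,r3:18
cycle 14: CDB Add1=-18 // r0:36,r1:Mul1,r2:-18,r3:18
cycle 15: CDB Mul2=-270 // r0:36,r1:Mul1,r2:-18,r3:18
cycle 16: - // r0:36,r1:Mul1,r2:-18,r3:18
cycle 17: - // r0:36,r1:Mul1,r2:-18,r3:18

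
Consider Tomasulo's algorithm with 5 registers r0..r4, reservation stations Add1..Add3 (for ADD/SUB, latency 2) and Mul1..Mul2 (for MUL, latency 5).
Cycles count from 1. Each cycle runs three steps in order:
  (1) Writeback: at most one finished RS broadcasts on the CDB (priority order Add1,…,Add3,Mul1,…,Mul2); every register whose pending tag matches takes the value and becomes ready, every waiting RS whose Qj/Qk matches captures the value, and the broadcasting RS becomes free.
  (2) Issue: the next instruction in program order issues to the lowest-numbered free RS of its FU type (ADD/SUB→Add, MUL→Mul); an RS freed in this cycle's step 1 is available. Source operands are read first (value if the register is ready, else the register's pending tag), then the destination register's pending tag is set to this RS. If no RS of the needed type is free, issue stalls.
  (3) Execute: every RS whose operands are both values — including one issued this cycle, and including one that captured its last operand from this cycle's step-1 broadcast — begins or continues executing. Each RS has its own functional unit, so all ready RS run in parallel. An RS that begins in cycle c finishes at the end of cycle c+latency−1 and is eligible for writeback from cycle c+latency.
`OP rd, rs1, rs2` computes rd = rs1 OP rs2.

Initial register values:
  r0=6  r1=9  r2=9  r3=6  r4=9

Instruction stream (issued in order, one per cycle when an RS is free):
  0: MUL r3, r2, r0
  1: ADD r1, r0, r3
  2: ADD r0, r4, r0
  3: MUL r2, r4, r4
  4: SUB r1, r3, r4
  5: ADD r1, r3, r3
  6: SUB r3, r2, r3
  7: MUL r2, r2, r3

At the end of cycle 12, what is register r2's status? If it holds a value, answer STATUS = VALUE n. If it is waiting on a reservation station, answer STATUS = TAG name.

STATUS = TAG Mul1

  c1: issue MUL r3<-Mul1  regs: r0:6,r1:9,r2:9,r3:Mul1,r4:9
  c2: issue ADD r1<-Add1  regs: r0:6,r1:Add1,r2:9,r3:Mul1,r4:9
  c3: issue ADD r0<-Add2  regs: r0:Add2,r1:Add1,r2:9,r3:Mul1,r4:9
  c4: issue MUL r2<-Mul2  regs: r0:Add2,r1:Add1,r2:Mul2,r3:Mul1,r4:9
  c5: CDB Add2=15; issue SUB r1<-Add2  regs: r0:15,r1:Add2,r2:Mul2,r3:Mul1,r4:9
  c6: CDB Mul1=54; issue ADD r1<-Add3  regs: r0:15,r1:Add3,r2:Mul2,r3:54,r4:9
  c7: stall  regs: r0:15,r1:Add3,r2:Mul2,r3:54,r4:9
  c8: CDB Add1=60; issue SUB r3<-Add1  regs: r0:15,r1:Add3,r2:Mul2,r3:Add1,r4:9
  c9: CDB Add2=45; issue MUL r2<-Mul1  regs: r0:15,r1:Add3,r2:Mul1,r3:Add1,r4:9
  c10: CDB Add3=108  regs: r0:15,r1:108,r2:Mul1,r3:Add1,r4:9
  c11: CDB Mul2=81  regs: r0:15,r1:108,r2:Mul1,r3:Add1,r4:9
  c12: -  regs: r0:15,r1:108,r2:Mul1,r3:Add1,r4:9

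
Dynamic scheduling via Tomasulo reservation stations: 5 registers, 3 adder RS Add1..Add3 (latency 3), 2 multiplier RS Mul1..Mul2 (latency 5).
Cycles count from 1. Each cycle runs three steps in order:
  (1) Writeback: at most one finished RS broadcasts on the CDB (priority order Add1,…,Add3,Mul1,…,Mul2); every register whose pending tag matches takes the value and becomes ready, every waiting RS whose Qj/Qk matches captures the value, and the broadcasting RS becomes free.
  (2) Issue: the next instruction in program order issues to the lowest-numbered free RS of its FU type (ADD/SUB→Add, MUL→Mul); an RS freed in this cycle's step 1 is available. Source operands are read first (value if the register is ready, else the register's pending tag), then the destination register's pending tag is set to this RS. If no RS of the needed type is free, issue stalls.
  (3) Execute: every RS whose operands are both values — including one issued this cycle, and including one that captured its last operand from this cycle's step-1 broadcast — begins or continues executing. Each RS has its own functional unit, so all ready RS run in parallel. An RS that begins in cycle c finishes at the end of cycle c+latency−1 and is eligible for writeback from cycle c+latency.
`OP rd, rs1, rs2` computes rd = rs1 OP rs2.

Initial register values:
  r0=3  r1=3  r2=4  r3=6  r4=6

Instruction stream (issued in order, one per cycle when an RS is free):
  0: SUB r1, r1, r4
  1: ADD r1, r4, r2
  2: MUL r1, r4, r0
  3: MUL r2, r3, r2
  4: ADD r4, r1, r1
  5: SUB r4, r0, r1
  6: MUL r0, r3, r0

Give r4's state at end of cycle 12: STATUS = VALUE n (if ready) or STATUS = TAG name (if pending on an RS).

STATUS = VALUE -15

cycle 1: issue SUB r1<-Add1 // r0:3,r1:Add1,r2:4,r3:6,r4:6
cycle 2: issue ADD r1<-Add2 // r0:3,r1:Add2,r2:4,r3:6,r4:6
cycle 3: issue MUL r1<-Mul1 // r0:3,r1:Mul1,r2:4,r3:6,r4:6
cycle 4: CDB Add1=-3; issue MUL r2<-Mul2 // r0:3,r1:Mul1,r2:Mul2,r3:6,r4:6
cycle 5: CDB Add2=10; issue ADD r4<-Add1 // r0:3,r1:Mul1,r2:Mul2,r3:6,r4:Add1
cycle 6: issue SUB r4<-Add2 // r0:3,r1:Mul1,r2:Mul2,r3:6,r4:Add2
cycle 7: stall // r0:3,r1:Mul1,r2:Mul2,r3:6,r4:Add2
cycle 8: CDB Mul1=18; issue MUL r0<-Mul1 // r0:Mul1,r1:18,r2:Mul2,r3:6,r4:Add2
cycle 9: CDB Mul2=24 // r0:Mul1,r1:18,r2:24,r3:6,r4:Add2
cycle 10: - // r0:Mul1,r1:18,r2:24,r3:6,r4:Add2
cycle 11: CDB Add1=36 // r0:Mul1,r1:18,r2:24,r3:6,r4:Add2
cycle 12: CDB Add2=-15 // r0:Mul1,r1:18,r2:24,r3:6,r4:-15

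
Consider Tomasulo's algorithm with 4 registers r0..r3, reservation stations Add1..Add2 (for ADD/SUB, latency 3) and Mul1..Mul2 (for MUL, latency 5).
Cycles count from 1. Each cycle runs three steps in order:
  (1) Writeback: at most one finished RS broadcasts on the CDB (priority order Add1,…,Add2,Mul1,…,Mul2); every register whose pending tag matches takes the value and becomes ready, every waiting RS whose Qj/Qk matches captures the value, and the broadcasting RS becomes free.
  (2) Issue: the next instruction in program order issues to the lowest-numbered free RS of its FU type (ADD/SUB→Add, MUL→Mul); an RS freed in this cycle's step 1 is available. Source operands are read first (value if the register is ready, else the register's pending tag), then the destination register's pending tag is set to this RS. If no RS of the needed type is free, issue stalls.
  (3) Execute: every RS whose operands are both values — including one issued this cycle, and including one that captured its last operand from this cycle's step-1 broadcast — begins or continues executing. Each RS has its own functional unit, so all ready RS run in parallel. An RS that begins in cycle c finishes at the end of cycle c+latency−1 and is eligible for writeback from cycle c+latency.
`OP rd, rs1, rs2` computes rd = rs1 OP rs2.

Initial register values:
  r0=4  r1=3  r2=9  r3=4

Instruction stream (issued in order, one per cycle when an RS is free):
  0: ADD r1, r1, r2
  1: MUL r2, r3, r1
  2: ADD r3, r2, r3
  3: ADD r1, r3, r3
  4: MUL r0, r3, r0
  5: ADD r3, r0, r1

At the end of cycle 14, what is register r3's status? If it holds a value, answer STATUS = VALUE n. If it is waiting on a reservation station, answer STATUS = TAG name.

  c1: issue ADD r1<-Add1  regs: r0:4,r1:Add1,r2:9,r3:4
  c2: issue MUL r2<-Mul1  regs: r0:4,r1:Add1,r2:Mul1,r3:4
  c3: issue ADD r3<-Add2  regs: r0:4,r1:Add1,r2:Mul1,r3:Add2
  c4: CDB Add1=12; issue ADD r1<-Add1  regs: r0:4,r1:Add1,r2:Mul1,r3:Add2
  c5: issue MUL r0<-Mul2  regs: r0:Mul2,r1:Add1,r2:Mul1,r3:Add2
  c6: stall  regs: r0:Mul2,r1:Add1,r2:Mul1,r3:Add2
  c7: stall  regs: r0:Mul2,r1:Add1,r2:Mul1,r3:Add2
  c8: stall  regs: r0:Mul2,r1:Add1,r2:Mul1,r3:Add2
  c9: CDB Mul1=48; stall  regs: r0:Mul2,r1:Add1,r2:48,r3:Add2
  c10: stall  regs: r0:Mul2,r1:Add1,r2:48,r3:Add2
  c11: stall  regs: r0:Mul2,r1:Add1,r2:48,r3:Add2
  c12: CDB Add2=52; issue ADD r3<-Add2  regs: r0:Mul2,r1:Add1,r2:48,r3:Add2
  c13: -  regs: r0:Mul2,r1:Add1,r2:48,r3:Add2
  c14: -  regs: r0:Mul2,r1:Add1,r2:48,r3:Add2

STATUS = TAG Add2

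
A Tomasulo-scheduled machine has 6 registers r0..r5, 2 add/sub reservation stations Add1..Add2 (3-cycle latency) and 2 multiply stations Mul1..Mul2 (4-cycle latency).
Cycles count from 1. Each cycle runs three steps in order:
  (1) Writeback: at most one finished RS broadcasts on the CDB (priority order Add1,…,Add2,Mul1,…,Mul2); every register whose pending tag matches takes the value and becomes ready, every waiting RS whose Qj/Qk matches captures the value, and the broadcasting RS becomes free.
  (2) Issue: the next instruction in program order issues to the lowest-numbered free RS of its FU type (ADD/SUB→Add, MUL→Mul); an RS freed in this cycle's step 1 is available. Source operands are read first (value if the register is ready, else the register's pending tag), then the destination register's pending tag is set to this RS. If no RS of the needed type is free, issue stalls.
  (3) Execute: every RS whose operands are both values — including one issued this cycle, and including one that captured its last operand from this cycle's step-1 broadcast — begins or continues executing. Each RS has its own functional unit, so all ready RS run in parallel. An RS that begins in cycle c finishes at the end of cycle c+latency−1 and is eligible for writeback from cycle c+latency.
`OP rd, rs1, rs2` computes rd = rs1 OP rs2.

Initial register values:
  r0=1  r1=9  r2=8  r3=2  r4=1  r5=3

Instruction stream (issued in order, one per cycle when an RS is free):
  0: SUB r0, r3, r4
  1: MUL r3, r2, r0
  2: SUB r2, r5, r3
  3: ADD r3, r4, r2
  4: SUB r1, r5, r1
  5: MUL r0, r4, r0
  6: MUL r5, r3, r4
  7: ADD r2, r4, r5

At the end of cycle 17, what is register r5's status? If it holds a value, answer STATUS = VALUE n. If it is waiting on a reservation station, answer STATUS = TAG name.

STATUS = TAG Mul2

  c1: issue SUB r0<-Add1  regs: r0:Add1,r1:9,r2:8,r3:2,r4:1,r5:3
  c2: issue MUL r3<-Mul1  regs: r0:Add1,r1:9,r2:8,r3:Mul1,r4:1,r5:3
  c3: issue SUB r2<-Add2  regs: r0:Add1,r1:9,r2:Add2,r3:Mul1,r4:1,r5:3
  c4: CDB Add1=1; issue ADD r3<-Add1  regs: r0:1,r1:9,r2:Add2,r3:Add1,r4:1,r5:3
  c5: stall  regs: r0:1,r1:9,r2:Add2,r3:Add1,r4:1,r5:3
  c6: stall  regs: r0:1,r1:9,r2:Add2,r3:Add1,r4:1,r5:3
  c7: stall  regs: r0:1,r1:9,r2:Add2,r3:Add1,r4:1,r5:3
  c8: CDB Mul1=8; stall  regs: r0:1,r1:9,r2:Add2,r3:Add1,r4:1,r5:3
  c9: stall  regs: r0:1,r1:9,r2:Add2,r3:Add1,r4:1,r5:3
  c10: stall  regs: r0:1,r1:9,r2:Add2,r3:Add1,r4:1,r5:3
  c11: CDB Add2=-5; issue SUB r1<-Add2  regs: r0:1,r1:Add2,r2:-5,r3:Add1,r4:1,r5:3
  c12: issue MUL r0<-Mul1  regs: r0:Mul1,r1:Add2,r2:-5,r3:Add1,r4:1,r5:3
  c13: issue MUL r5<-Mul2  regs: r0:Mul1,r1:Add2,r2:-5,r3:Add1,r4:1,r5:Mul2
  c14: CDB Add1=-4; issue ADD r2<-Add1  regs: r0:Mul1,r1:Add2,r2:Add1,r3:-4,r4:1,r5:Mul2
  c15: CDB Add2=-6  regs: r0:Mul1,r1:-6,r2:Add1,r3:-4,r4:1,r5:Mul2
  c16: CDB Mul1=1  regs: r0:1,r1:-6,r2:Add1,r3:-4,r4:1,r5:Mul2
  c17: -  regs: r0:1,r1:-6,r2:Add1,r3:-4,r4:1,r5:Mul2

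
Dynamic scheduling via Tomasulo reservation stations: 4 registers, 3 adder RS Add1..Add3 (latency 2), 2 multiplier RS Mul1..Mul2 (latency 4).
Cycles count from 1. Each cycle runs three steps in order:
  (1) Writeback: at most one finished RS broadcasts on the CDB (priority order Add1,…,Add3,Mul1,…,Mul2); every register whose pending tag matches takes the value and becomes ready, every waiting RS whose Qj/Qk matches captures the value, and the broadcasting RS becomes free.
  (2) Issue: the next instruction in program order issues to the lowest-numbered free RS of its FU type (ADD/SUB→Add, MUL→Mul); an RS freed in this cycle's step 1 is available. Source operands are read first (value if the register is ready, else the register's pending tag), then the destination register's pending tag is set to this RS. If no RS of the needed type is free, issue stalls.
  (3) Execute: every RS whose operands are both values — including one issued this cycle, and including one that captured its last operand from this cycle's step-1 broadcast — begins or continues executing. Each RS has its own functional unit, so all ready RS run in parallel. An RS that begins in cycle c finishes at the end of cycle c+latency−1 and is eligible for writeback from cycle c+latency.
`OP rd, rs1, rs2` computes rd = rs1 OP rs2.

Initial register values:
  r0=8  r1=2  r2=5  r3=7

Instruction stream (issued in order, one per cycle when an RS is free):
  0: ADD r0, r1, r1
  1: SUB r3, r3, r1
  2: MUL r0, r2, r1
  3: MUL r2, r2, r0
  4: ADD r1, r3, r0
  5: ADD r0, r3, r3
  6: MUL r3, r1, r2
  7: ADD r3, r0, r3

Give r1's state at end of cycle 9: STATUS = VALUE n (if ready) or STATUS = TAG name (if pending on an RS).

STATUS = VALUE 15

  c1: issue ADD r0<-Add1  regs: r0:Add1,r1:2,r2:5,r3:7
  c2: issue SUB r3<-Add2  regs: r0:Add1,r1:2,r2:5,r3:Add2
  c3: CDB Add1=4; issue MUL r0<-Mul1  regs: r0:Mul1,r1:2,r2:5,r3:Add2
  c4: CDB Add2=5; issue MUL r2<-Mul2  regs: r0:Mul1,r1:2,r2:Mul2,r3:5
  c5: issue ADD r1<-Add1  regs: r0:Mul1,r1:Add1,r2:Mul2,r3:5
  c6: issue ADD r0<-Add2  regs: r0:Add2,r1:Add1,r2:Mul2,r3:5
  c7: CDB Mul1=10; issue MUL r3<-Mul1  regs: r0:Add2,r1:Add1,r2:Mul2,r3:Mul1
  c8: CDB Add2=10; issue ADD r3<-Add2  regs: r0:10,r1:Add1,r2:Mul2,r3:Add2
  c9: CDB Add1=15  regs: r0:10,r1:15,r2:Mul2,r3:Add2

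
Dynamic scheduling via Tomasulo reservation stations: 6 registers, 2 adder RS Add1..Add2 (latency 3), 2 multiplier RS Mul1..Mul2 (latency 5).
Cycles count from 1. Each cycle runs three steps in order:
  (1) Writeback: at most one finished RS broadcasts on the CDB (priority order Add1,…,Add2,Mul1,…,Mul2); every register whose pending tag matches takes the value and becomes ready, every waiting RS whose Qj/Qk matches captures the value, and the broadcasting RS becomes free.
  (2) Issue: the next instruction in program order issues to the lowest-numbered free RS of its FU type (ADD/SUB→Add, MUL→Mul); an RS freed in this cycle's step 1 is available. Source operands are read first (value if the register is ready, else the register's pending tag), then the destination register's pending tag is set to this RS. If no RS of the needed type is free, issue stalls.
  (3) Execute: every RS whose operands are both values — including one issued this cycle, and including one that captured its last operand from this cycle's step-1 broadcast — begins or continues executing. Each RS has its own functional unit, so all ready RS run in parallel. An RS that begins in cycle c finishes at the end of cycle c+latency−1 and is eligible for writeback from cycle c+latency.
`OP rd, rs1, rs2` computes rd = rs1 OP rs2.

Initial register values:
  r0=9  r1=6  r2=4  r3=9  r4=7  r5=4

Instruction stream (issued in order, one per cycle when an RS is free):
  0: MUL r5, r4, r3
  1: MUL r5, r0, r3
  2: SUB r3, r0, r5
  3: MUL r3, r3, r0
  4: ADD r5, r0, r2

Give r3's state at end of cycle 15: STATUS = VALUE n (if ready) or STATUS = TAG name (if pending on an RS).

  c1: issue MUL r5<-Mul1  regs: r0:9,r1:6,r2:4,r3:9,r4:7,r5:Mul1
  c2: issue MUL r5<-Mul2  regs: r0:9,r1:6,r2:4,r3:9,r4:7,r5:Mul2
  c3: issue SUB r3<-Add1  regs: r0:9,r1:6,r2:4,r3:Add1,r4:7,r5:Mul2
  c4: stall  regs: r0:9,r1:6,r2:4,r3:Add1,r4:7,r5:Mul2
  c5: stall  regs: r0:9,r1:6,r2:4,r3:Add1,r4:7,r5:Mul2
  c6: CDB Mul1=63; issue MUL r3<-Mul1  regs: r0:9,r1:6,r2:4,r3:Mul1,r4:7,r5:Mul2
  c7: CDB Mul2=81; issue ADD r5<-Add2  regs: r0:9,r1:6,r2:4,r3:Mul1,r4:7,r5:Add2
  c8: -  regs: r0:9,r1:6,r2:4,r3:Mul1,r4:7,r5:Add2
  c9: -  regs: r0:9,r1:6,r2:4,r3:Mul1,r4:7,r5:Add2
  c10: CDB Add1=-72  regs: r0:9,r1:6,r2:4,r3:Mul1,r4:7,r5:Add2
  c11: CDB Add2=13  regs: r0:9,r1:6,r2:4,r3:Mul1,r4:7,r5:13
  c12: -  regs: r0:9,r1:6,r2:4,r3:Mul1,r4:7,r5:13
  c13: -  regs: r0:9,r1:6,r2:4,r3:Mul1,r4:7,r5:13
  c14: -  regs: r0:9,r1:6,r2:4,r3:Mul1,r4:7,r5:13
  c15: CDB Mul1=-648  regs: r0:9,r1:6,r2:4,r3:-648,r4:7,r5:13

STATUS = VALUE -648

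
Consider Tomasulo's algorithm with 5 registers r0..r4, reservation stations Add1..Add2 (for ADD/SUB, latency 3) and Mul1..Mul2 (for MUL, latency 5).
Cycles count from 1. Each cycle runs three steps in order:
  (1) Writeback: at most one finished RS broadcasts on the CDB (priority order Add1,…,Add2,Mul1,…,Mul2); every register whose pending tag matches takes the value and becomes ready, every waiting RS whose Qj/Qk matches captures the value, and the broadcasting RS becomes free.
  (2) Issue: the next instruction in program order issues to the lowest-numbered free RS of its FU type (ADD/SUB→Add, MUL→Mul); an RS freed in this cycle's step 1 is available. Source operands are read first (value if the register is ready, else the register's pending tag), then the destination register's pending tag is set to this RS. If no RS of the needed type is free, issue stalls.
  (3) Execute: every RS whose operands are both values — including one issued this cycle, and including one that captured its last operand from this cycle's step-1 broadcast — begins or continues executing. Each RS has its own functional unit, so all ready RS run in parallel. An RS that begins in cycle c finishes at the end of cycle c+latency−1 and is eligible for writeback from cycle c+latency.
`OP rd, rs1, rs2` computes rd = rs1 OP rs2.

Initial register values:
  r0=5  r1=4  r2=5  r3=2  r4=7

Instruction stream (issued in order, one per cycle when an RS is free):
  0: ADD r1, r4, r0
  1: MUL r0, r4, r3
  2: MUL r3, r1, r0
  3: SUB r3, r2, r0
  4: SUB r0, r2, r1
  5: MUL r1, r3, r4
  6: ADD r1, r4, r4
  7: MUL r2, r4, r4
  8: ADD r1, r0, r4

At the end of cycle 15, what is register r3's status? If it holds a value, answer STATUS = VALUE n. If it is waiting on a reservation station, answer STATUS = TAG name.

c1: issue ADD r1<-Add1 | r0:5,r1:Add1,r2:5,r3:2,r4:7
c2: issue MUL r0<-Mul1 | r0:Mul1,r1:Add1,r2:5,r3:2,r4:7
c3: issue MUL r3<-Mul2 | r0:Mul1,r1:Add1,r2:5,r3:Mul2,r4:7
c4: CDB Add1=12; issue SUB r3<-Add1 | r0:Mul1,r1:12,r2:5,r3:Add1,r4:7
c5: issue SUB r0<-Add2 | r0:Add2,r1:12,r2:5,r3:Add1,r4:7
c6: stall | r0:Add2,r1:12,r2:5,r3:Add1,r4:7
c7: CDB Mul1=14; issue MUL r1<-Mul1 | r0:Add2,r1:Mul1,r2:5,r3:Add1,r4:7
c8: CDB Add2=-7; issue ADD r1<-Add2 | r0:-7,r1:Add2,r2:5,r3:Add1,r4:7
c9: stall | r0:-7,r1:Add2,r2:5,r3:Add1,r4:7
c10: CDB Add1=-9; stall | r0:-7,r1:Add2,r2:5,r3:-9,r4:7
c11: CDB Add2=14; stall | r0:-7,r1:14,r2:5,r3:-9,r4:7
c12: CDB Mul2=168; issue MUL r2<-Mul2 | r0:-7,r1:14,r2:Mul2,r3:-9,r4:7
c13: issue ADD r1<-Add1 | r0:-7,r1:Add1,r2:Mul2,r3:-9,r4:7
c14: - | r0:-7,r1:Add1,r2:Mul2,r3:-9,r4:7
c15: CDB Mul1=-63 | r0:-7,r1:Add1,r2:Mul2,r3:-9,r4:7

STATUS = VALUE -9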